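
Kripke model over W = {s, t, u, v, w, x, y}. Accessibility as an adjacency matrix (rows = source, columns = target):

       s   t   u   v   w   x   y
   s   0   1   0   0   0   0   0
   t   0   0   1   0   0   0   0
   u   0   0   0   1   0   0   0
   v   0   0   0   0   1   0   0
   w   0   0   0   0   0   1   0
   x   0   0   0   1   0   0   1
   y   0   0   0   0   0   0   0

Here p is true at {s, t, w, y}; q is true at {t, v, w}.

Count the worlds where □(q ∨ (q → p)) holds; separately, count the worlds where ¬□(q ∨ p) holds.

7 and 2

For □(q ∨ (q → p)):
s: successors {t}; q ∨ (q → p) there: t:T. ✓
t: successors {u}; q ∨ (q → p) there: u:T. ✓
u: successors {v}; q ∨ (q → p) there: v:T. ✓
v: successors {w}; q ∨ (q → p) there: w:T. ✓
w: successors {x}; q ∨ (q → p) there: x:T. ✓
x: successors {v, y}; q ∨ (q → p) there: v:T, y:T. ✓
y: no successors, so □(q ∨ (q → p)) holds vacuously. ✓
— 7 worlds.
For ¬□(q ∨ p):
s: □(q ∨ p) is T. ✗
t: □(q ∨ p) is F. ✓
u: □(q ∨ p) is T. ✗
v: □(q ∨ p) is T. ✗
w: □(q ∨ p) is F. ✓
x: □(q ∨ p) is T. ✗
y: □(q ∨ p) is T. ✗
— 2 worlds.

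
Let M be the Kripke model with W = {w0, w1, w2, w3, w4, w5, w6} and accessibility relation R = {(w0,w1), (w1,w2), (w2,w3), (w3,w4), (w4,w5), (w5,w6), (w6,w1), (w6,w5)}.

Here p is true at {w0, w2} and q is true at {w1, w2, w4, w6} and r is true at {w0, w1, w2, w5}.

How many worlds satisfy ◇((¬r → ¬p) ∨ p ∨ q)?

w0: successors {w1}; (¬r → ¬p) ∨ p ∨ q there: w1:T. ✓
w1: successors {w2}; (¬r → ¬p) ∨ p ∨ q there: w2:T. ✓
w2: successors {w3}; (¬r → ¬p) ∨ p ∨ q there: w3:T. ✓
w3: successors {w4}; (¬r → ¬p) ∨ p ∨ q there: w4:T. ✓
w4: successors {w5}; (¬r → ¬p) ∨ p ∨ q there: w5:T. ✓
w5: successors {w6}; (¬r → ¬p) ∨ p ∨ q there: w6:T. ✓
w6: successors {w1, w5}; (¬r → ¬p) ∨ p ∨ q there: w1:T, w5:T. ✓
Satisfying worlds: {w0, w1, w2, w3, w4, w5, w6}.

7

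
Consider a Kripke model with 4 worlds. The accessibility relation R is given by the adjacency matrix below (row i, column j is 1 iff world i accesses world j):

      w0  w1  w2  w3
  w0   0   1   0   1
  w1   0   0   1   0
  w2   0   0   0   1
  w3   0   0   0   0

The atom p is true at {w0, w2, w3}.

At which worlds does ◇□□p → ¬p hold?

{w1, w3}

w0: ◇□□p is T, ¬p is F. ✗
w1: ◇□□p is T, ¬p is T. ✓
w2: ◇□□p is T, ¬p is F. ✗
w3: ◇□□p is F, ¬p is F. ✓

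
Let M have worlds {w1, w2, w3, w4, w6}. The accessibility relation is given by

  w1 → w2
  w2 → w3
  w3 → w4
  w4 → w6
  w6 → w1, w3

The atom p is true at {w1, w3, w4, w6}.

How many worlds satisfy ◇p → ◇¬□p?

w1: ◇p is F, ◇¬□p is F. ✓
w2: ◇p is T, ◇¬□p is F. ✗
w3: ◇p is T, ◇¬□p is F. ✗
w4: ◇p is T, ◇¬□p is F. ✗
w6: ◇p is T, ◇¬□p is T. ✓
Satisfying worlds: {w1, w6}.

2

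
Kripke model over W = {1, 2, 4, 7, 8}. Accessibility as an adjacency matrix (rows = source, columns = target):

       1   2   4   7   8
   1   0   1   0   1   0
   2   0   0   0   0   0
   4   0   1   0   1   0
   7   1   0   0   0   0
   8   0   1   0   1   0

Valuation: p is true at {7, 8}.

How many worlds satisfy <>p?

1: successors {2, 7}; p there: 2:F, 7:T. ✓
2: no successors, so <>p fails. ✗
4: successors {2, 7}; p there: 2:F, 7:T. ✓
7: successors {1}; p there: 1:F. ✗
8: successors {2, 7}; p there: 2:F, 7:T. ✓
Satisfying worlds: {1, 4, 8}.

3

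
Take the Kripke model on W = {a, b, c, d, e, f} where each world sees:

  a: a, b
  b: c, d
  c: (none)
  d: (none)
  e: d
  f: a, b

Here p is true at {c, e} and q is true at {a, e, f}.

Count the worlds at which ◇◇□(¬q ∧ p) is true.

a: successors {a, b}; ◇□(¬q ∧ p) there: a:F, b:T. ✓
b: successors {c, d}; ◇□(¬q ∧ p) there: c:F, d:F. ✗
c: no successors, so ◇◇□(¬q ∧ p) fails. ✗
d: no successors, so ◇◇□(¬q ∧ p) fails. ✗
e: successors {d}; ◇□(¬q ∧ p) there: d:F. ✗
f: successors {a, b}; ◇□(¬q ∧ p) there: a:F, b:T. ✓
Satisfying worlds: {a, f}.

2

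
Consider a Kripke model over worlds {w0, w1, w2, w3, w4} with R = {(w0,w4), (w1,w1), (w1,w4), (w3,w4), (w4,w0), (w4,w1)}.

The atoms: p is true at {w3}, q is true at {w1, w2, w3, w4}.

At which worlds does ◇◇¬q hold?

{w0, w1, w3}

w0: successors {w4}; ◇¬q there: w4:T. ✓
w1: successors {w1, w4}; ◇¬q there: w1:F, w4:T. ✓
w2: no successors, so ◇◇¬q fails. ✗
w3: successors {w4}; ◇¬q there: w4:T. ✓
w4: successors {w0, w1}; ◇¬q there: w0:F, w1:F. ✗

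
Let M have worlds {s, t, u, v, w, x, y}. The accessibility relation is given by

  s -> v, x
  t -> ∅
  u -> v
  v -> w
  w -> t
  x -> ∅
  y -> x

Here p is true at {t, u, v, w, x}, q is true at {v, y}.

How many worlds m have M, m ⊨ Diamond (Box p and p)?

5

s: successors {v, x}; Box p and p there: v:T, x:T. ✓
t: no successors, so Diamond (Box p and p) fails. ✗
u: successors {v}; Box p and p there: v:T. ✓
v: successors {w}; Box p and p there: w:T. ✓
w: successors {t}; Box p and p there: t:T. ✓
x: no successors, so Diamond (Box p and p) fails. ✗
y: successors {x}; Box p and p there: x:T. ✓
Satisfying worlds: {s, u, v, w, y}.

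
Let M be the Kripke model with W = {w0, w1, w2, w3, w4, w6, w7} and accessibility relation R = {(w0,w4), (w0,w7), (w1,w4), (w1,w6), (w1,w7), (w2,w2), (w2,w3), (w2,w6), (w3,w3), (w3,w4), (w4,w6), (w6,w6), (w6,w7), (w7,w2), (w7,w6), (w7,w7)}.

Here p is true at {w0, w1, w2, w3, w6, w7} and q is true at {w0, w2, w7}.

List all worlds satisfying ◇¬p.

w0: successors {w4, w7}; ¬p there: w4:T, w7:F. ✓
w1: successors {w4, w6, w7}; ¬p there: w4:T, w6:F, w7:F. ✓
w2: successors {w2, w3, w6}; ¬p there: w2:F, w3:F, w6:F. ✗
w3: successors {w3, w4}; ¬p there: w3:F, w4:T. ✓
w4: successors {w6}; ¬p there: w6:F. ✗
w6: successors {w6, w7}; ¬p there: w6:F, w7:F. ✗
w7: successors {w2, w6, w7}; ¬p there: w2:F, w6:F, w7:F. ✗

{w0, w1, w3}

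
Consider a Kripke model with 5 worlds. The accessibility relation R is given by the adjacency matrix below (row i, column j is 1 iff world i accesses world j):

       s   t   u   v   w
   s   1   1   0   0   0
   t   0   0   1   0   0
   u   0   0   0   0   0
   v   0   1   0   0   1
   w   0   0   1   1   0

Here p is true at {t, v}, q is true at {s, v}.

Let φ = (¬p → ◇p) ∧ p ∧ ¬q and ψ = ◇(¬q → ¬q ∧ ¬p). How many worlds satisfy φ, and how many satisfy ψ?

For (¬p → ◇p) ∧ p ∧ ¬q:
s: ¬p → ◇p is T, p ∧ ¬q is F. ✗
t: ¬p → ◇p is T, p ∧ ¬q is T. ✓
u: ¬p → ◇p is F, p ∧ ¬q is F. ✗
v: ¬p → ◇p is T, p ∧ ¬q is F. ✗
w: ¬p → ◇p is T, p ∧ ¬q is F. ✗
— 1 world.
For ◇(¬q → ¬q ∧ ¬p):
s: successors {s, t}; ¬q → ¬q ∧ ¬p there: s:T, t:F. ✓
t: successors {u}; ¬q → ¬q ∧ ¬p there: u:T. ✓
u: no successors, so ◇(¬q → ¬q ∧ ¬p) fails. ✗
v: successors {t, w}; ¬q → ¬q ∧ ¬p there: t:F, w:T. ✓
w: successors {u, v}; ¬q → ¬q ∧ ¬p there: u:T, v:T. ✓
— 4 worlds.

1 and 4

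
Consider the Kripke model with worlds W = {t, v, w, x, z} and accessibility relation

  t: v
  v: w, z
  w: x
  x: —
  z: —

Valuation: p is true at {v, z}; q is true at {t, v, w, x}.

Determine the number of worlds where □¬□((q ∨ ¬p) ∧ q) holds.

t: successors {v}; ¬□((q ∨ ¬p) ∧ q) there: v:T. ✓
v: successors {w, z}; ¬□((q ∨ ¬p) ∧ q) there: w:F, z:F. ✗
w: successors {x}; ¬□((q ∨ ¬p) ∧ q) there: x:F. ✗
x: no successors, so □¬□((q ∨ ¬p) ∧ q) holds vacuously. ✓
z: no successors, so □¬□((q ∨ ¬p) ∧ q) holds vacuously. ✓
Satisfying worlds: {t, x, z}.

3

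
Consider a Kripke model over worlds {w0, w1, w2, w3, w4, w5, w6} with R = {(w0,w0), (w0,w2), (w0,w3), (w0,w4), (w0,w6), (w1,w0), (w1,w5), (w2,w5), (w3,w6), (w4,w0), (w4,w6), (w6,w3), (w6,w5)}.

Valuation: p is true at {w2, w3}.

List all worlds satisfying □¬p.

{w1, w2, w3, w4, w5}

w0: successors {w0, w2, w3, w4, w6}; ¬p there: w0:T, w2:F, w3:F, w4:T, w6:T. ✗
w1: successors {w0, w5}; ¬p there: w0:T, w5:T. ✓
w2: successors {w5}; ¬p there: w5:T. ✓
w3: successors {w6}; ¬p there: w6:T. ✓
w4: successors {w0, w6}; ¬p there: w0:T, w6:T. ✓
w5: no successors, so □¬p holds vacuously. ✓
w6: successors {w3, w5}; ¬p there: w3:F, w5:T. ✗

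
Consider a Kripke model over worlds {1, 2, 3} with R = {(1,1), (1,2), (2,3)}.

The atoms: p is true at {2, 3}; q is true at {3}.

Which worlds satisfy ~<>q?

1: <>q is F. ✓
2: <>q is T. ✗
3: <>q is F. ✓

{1, 3}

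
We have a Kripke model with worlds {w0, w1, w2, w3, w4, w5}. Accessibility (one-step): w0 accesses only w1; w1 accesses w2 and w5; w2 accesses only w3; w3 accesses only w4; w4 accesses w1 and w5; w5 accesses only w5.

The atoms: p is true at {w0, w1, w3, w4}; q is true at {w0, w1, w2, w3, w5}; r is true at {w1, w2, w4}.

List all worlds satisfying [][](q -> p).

{w2}

w0: successors {w1}; [](q -> p) there: w1:F. ✗
w1: successors {w2, w5}; [](q -> p) there: w2:T, w5:F. ✗
w2: successors {w3}; [](q -> p) there: w3:T. ✓
w3: successors {w4}; [](q -> p) there: w4:F. ✗
w4: successors {w1, w5}; [](q -> p) there: w1:F, w5:F. ✗
w5: successors {w5}; [](q -> p) there: w5:F. ✗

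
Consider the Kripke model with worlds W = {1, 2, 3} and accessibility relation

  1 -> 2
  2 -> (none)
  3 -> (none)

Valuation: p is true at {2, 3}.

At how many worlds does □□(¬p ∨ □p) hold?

3

1: successors {2}; □(¬p ∨ □p) there: 2:T. ✓
2: no successors, so □□(¬p ∨ □p) holds vacuously. ✓
3: no successors, so □□(¬p ∨ □p) holds vacuously. ✓
Satisfying worlds: {1, 2, 3}.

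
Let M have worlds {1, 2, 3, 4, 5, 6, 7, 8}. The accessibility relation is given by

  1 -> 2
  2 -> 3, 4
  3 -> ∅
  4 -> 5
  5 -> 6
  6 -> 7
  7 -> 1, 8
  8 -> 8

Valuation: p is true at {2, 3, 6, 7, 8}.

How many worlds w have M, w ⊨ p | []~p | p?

1: p | []~p is F, p is F. ✗
2: p | []~p is T, p is T. ✓
3: p | []~p is T, p is T. ✓
4: p | []~p is T, p is F. ✓
5: p | []~p is F, p is F. ✗
6: p | []~p is T, p is T. ✓
7: p | []~p is T, p is T. ✓
8: p | []~p is T, p is T. ✓
Satisfying worlds: {2, 3, 4, 6, 7, 8}.

6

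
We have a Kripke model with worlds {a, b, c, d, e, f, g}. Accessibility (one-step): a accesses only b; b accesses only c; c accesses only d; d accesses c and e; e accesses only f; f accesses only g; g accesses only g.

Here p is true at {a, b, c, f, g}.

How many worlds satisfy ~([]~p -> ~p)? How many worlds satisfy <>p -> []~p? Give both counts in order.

For ~([]~p -> ~p):
a: []~p -> ~p is T. ✗
b: []~p -> ~p is T. ✗
c: []~p -> ~p is F. ✓
d: []~p -> ~p is T. ✗
e: []~p -> ~p is T. ✗
f: []~p -> ~p is T. ✗
g: []~p -> ~p is T. ✗
— 1 world.
For <>p -> []~p:
a: <>p is T, []~p is F. ✗
b: <>p is T, []~p is F. ✗
c: <>p is F, []~p is T. ✓
d: <>p is T, []~p is F. ✗
e: <>p is T, []~p is F. ✗
f: <>p is T, []~p is F. ✗
g: <>p is T, []~p is F. ✗
— 1 world.

1 and 1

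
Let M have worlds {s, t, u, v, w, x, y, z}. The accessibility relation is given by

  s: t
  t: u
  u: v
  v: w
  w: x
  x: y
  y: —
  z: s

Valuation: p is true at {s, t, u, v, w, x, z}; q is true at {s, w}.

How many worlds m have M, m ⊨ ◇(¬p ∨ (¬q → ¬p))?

s: successors {t}; ¬p ∨ (¬q → ¬p) there: t:F. ✗
t: successors {u}; ¬p ∨ (¬q → ¬p) there: u:F. ✗
u: successors {v}; ¬p ∨ (¬q → ¬p) there: v:F. ✗
v: successors {w}; ¬p ∨ (¬q → ¬p) there: w:T. ✓
w: successors {x}; ¬p ∨ (¬q → ¬p) there: x:F. ✗
x: successors {y}; ¬p ∨ (¬q → ¬p) there: y:T. ✓
y: no successors, so ◇(¬p ∨ (¬q → ¬p)) fails. ✗
z: successors {s}; ¬p ∨ (¬q → ¬p) there: s:T. ✓
Satisfying worlds: {v, x, z}.

3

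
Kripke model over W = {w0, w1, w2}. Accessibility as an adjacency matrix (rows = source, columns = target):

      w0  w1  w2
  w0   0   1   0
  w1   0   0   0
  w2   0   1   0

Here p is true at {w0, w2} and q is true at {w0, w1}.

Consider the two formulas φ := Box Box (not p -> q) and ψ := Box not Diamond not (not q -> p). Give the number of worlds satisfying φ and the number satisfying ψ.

For Box Box (not p -> q):
w0: successors {w1}; Box (not p -> q) there: w1:T. ✓
w1: no successors, so Box Box (not p -> q) holds vacuously. ✓
w2: successors {w1}; Box (not p -> q) there: w1:T. ✓
— 3 worlds.
For Box not Diamond not (not q -> p):
w0: successors {w1}; not Diamond not (not q -> p) there: w1:T. ✓
w1: no successors, so Box not Diamond not (not q -> p) holds vacuously. ✓
w2: successors {w1}; not Diamond not (not q -> p) there: w1:T. ✓
— 3 worlds.

3 and 3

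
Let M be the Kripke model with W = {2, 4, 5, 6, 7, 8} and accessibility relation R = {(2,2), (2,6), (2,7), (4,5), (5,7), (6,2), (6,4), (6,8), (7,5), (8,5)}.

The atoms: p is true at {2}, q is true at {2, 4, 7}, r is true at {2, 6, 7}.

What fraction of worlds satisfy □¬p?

2: successors {2, 6, 7}; ¬p there: 2:F, 6:T, 7:T. ✗
4: successors {5}; ¬p there: 5:T. ✓
5: successors {7}; ¬p there: 7:T. ✓
6: successors {2, 4, 8}; ¬p there: 2:F, 4:T, 8:T. ✗
7: successors {5}; ¬p there: 5:T. ✓
8: successors {5}; ¬p there: 5:T. ✓
That's 4 of 6 worlds, so 4/6 = 2/3.

2/3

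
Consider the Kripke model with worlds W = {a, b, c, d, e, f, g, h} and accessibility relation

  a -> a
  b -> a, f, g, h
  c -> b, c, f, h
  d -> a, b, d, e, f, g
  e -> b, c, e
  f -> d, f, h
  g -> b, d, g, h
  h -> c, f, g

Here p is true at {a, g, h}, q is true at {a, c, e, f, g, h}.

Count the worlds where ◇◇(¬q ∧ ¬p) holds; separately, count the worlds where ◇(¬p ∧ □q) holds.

7 and 4

For ◇◇(¬q ∧ ¬p):
a: successors {a}; ◇(¬q ∧ ¬p) there: a:F. ✗
b: successors {a, f, g, h}; ◇(¬q ∧ ¬p) there: a:F, f:T, g:T, h:F. ✓
c: successors {b, c, f, h}; ◇(¬q ∧ ¬p) there: b:F, c:T, f:T, h:F. ✓
d: successors {a, b, d, e, f, g}; ◇(¬q ∧ ¬p) there: a:F, b:F, d:T, e:T, f:T, g:T. ✓
e: successors {b, c, e}; ◇(¬q ∧ ¬p) there: b:F, c:T, e:T. ✓
f: successors {d, f, h}; ◇(¬q ∧ ¬p) there: d:T, f:T, h:F. ✓
g: successors {b, d, g, h}; ◇(¬q ∧ ¬p) there: b:F, d:T, g:T, h:F. ✓
h: successors {c, f, g}; ◇(¬q ∧ ¬p) there: c:T, f:T, g:T. ✓
— 7 worlds.
For ◇(¬p ∧ □q):
a: successors {a}; ¬p ∧ □q there: a:F. ✗
b: successors {a, f, g, h}; ¬p ∧ □q there: a:F, f:F, g:F, h:F. ✗
c: successors {b, c, f, h}; ¬p ∧ □q there: b:T, c:F, f:F, h:F. ✓
d: successors {a, b, d, e, f, g}; ¬p ∧ □q there: a:F, b:T, d:F, e:F, f:F, g:F. ✓
e: successors {b, c, e}; ¬p ∧ □q there: b:T, c:F, e:F. ✓
f: successors {d, f, h}; ¬p ∧ □q there: d:F, f:F, h:F. ✗
g: successors {b, d, g, h}; ¬p ∧ □q there: b:T, d:F, g:F, h:F. ✓
h: successors {c, f, g}; ¬p ∧ □q there: c:F, f:F, g:F. ✗
— 4 worlds.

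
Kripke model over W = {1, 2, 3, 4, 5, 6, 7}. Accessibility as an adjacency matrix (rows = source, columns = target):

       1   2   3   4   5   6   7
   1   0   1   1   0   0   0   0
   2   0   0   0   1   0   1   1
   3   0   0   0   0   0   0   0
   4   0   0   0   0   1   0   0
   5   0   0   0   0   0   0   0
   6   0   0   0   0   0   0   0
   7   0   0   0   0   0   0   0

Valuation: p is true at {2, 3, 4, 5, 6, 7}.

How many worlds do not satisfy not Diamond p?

1: Diamond p is T. ✗
2: Diamond p is T. ✗
3: Diamond p is F. ✓
4: Diamond p is T. ✗
5: Diamond p is F. ✓
6: Diamond p is F. ✓
7: Diamond p is F. ✓
Satisfying worlds: {3, 5, 6, 7}.
So not Diamond p fails at the other 3 worlds.

3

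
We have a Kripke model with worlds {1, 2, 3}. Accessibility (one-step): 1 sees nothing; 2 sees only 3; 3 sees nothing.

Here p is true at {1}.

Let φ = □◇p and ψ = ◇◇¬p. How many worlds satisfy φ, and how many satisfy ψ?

2 and 0

For □◇p:
1: no successors, so □◇p holds vacuously. ✓
2: successors {3}; ◇p there: 3:F. ✗
3: no successors, so □◇p holds vacuously. ✓
— 2 worlds.
For ◇◇¬p:
1: no successors, so ◇◇¬p fails. ✗
2: successors {3}; ◇¬p there: 3:F. ✗
3: no successors, so ◇◇¬p fails. ✗
— 0 worlds.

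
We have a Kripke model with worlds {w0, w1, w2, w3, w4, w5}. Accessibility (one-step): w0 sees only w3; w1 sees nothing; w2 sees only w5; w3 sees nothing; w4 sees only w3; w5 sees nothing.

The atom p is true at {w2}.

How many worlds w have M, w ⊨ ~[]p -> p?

w0: ~[]p is T, p is F. ✗
w1: ~[]p is F, p is F. ✓
w2: ~[]p is T, p is T. ✓
w3: ~[]p is F, p is F. ✓
w4: ~[]p is T, p is F. ✗
w5: ~[]p is F, p is F. ✓
Satisfying worlds: {w1, w2, w3, w5}.

4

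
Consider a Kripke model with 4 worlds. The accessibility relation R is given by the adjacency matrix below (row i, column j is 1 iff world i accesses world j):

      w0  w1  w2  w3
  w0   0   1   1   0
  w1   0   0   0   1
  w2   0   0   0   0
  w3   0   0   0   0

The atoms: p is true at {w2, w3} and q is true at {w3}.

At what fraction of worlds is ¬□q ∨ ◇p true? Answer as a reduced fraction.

1/2

w0: ¬□q is T, ◇p is T. ✓
w1: ¬□q is F, ◇p is T. ✓
w2: ¬□q is F, ◇p is F. ✗
w3: ¬□q is F, ◇p is F. ✗
That's 2 of 4 worlds, so 2/4 = 1/2.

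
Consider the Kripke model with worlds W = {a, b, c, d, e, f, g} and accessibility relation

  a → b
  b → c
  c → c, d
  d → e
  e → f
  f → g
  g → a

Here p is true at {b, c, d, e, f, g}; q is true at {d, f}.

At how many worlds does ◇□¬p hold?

1

a: successors {b}; □¬p there: b:F. ✗
b: successors {c}; □¬p there: c:F. ✗
c: successors {c, d}; □¬p there: c:F, d:F. ✗
d: successors {e}; □¬p there: e:F. ✗
e: successors {f}; □¬p there: f:F. ✗
f: successors {g}; □¬p there: g:T. ✓
g: successors {a}; □¬p there: a:F. ✗
Satisfying worlds: {f}.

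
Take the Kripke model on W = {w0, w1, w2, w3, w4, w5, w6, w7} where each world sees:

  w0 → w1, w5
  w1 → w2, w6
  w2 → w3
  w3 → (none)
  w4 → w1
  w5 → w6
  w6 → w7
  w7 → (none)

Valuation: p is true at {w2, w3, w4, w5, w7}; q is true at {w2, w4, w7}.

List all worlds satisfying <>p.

w0: successors {w1, w5}; p there: w1:F, w5:T. ✓
w1: successors {w2, w6}; p there: w2:T, w6:F. ✓
w2: successors {w3}; p there: w3:T. ✓
w3: no successors, so <>p fails. ✗
w4: successors {w1}; p there: w1:F. ✗
w5: successors {w6}; p there: w6:F. ✗
w6: successors {w7}; p there: w7:T. ✓
w7: no successors, so <>p fails. ✗

{w0, w1, w2, w6}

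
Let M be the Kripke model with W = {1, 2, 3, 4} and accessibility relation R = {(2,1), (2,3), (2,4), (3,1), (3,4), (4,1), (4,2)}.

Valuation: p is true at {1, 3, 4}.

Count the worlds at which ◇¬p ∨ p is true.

1: ◇¬p is F, p is T. ✓
2: ◇¬p is F, p is F. ✗
3: ◇¬p is F, p is T. ✓
4: ◇¬p is T, p is T. ✓
Satisfying worlds: {1, 3, 4}.

3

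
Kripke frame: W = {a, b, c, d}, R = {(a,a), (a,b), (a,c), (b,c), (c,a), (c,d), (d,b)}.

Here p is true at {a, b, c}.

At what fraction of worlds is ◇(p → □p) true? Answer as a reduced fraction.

a: successors {a, b, c}; p → □p there: a:T, b:T, c:F. ✓
b: successors {c}; p → □p there: c:F. ✗
c: successors {a, d}; p → □p there: a:T, d:T. ✓
d: successors {b}; p → □p there: b:T. ✓
That's 3 of 4 worlds, so 3/4.

3/4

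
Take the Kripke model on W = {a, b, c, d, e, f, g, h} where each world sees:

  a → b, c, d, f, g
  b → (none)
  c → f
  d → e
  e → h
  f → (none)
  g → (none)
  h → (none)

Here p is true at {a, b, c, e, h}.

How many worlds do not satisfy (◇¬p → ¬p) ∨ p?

a: ◇¬p → ¬p is F, p is T. ✓
b: ◇¬p → ¬p is T, p is T. ✓
c: ◇¬p → ¬p is F, p is T. ✓
d: ◇¬p → ¬p is T, p is F. ✓
e: ◇¬p → ¬p is T, p is T. ✓
f: ◇¬p → ¬p is T, p is F. ✓
g: ◇¬p → ¬p is T, p is F. ✓
h: ◇¬p → ¬p is T, p is T. ✓
Satisfying worlds: {a, b, c, d, e, f, g, h}.
So (◇¬p → ¬p) ∨ p fails at the other 0 worlds.

0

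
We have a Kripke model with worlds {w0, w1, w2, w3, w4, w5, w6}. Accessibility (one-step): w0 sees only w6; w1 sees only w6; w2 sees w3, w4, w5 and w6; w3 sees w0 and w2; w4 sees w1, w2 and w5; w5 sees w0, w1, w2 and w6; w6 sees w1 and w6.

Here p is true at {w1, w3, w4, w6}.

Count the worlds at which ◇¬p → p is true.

w0: ◇¬p is F, p is F. ✓
w1: ◇¬p is F, p is T. ✓
w2: ◇¬p is T, p is F. ✗
w3: ◇¬p is T, p is T. ✓
w4: ◇¬p is T, p is T. ✓
w5: ◇¬p is T, p is F. ✗
w6: ◇¬p is F, p is T. ✓
Satisfying worlds: {w0, w1, w3, w4, w6}.

5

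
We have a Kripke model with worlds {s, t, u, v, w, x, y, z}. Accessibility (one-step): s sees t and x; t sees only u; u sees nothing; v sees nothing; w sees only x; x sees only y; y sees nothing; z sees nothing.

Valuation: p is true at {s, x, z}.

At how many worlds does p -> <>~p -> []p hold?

s: p is T, <>~p -> []p is F. ✗
t: p is F, <>~p -> []p is F. ✓
u: p is F, <>~p -> []p is T. ✓
v: p is F, <>~p -> []p is T. ✓
w: p is F, <>~p -> []p is T. ✓
x: p is T, <>~p -> []p is F. ✗
y: p is F, <>~p -> []p is T. ✓
z: p is T, <>~p -> []p is T. ✓
Satisfying worlds: {t, u, v, w, y, z}.

6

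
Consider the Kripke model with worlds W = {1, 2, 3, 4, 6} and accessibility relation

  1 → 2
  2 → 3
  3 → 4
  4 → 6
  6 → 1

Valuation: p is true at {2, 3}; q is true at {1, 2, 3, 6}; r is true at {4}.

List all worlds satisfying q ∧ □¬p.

{3, 6}

1: q is T, □¬p is F. ✗
2: q is T, □¬p is F. ✗
3: q is T, □¬p is T. ✓
4: q is F, □¬p is T. ✗
6: q is T, □¬p is T. ✓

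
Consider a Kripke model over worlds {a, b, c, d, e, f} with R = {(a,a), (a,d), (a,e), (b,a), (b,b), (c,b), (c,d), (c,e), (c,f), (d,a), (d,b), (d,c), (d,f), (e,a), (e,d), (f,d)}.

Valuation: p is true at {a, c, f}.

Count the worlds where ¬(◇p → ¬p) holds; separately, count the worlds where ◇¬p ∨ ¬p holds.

2 and 6

For ¬(◇p → ¬p):
a: ◇p → ¬p is F. ✓
b: ◇p → ¬p is T. ✗
c: ◇p → ¬p is F. ✓
d: ◇p → ¬p is T. ✗
e: ◇p → ¬p is T. ✗
f: ◇p → ¬p is T. ✗
— 2 worlds.
For ◇¬p ∨ ¬p:
a: ◇¬p is T, ¬p is F. ✓
b: ◇¬p is T, ¬p is T. ✓
c: ◇¬p is T, ¬p is F. ✓
d: ◇¬p is T, ¬p is T. ✓
e: ◇¬p is T, ¬p is T. ✓
f: ◇¬p is T, ¬p is F. ✓
— 6 worlds.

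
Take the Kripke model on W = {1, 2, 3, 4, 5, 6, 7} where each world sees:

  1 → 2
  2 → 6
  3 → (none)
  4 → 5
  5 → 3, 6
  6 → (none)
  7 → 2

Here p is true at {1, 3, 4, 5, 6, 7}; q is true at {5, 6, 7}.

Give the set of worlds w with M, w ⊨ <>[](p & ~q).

{2, 5}

1: successors {2}; [](p & ~q) there: 2:F. ✗
2: successors {6}; [](p & ~q) there: 6:T. ✓
3: no successors, so <>[](p & ~q) fails. ✗
4: successors {5}; [](p & ~q) there: 5:F. ✗
5: successors {3, 6}; [](p & ~q) there: 3:T, 6:T. ✓
6: no successors, so <>[](p & ~q) fails. ✗
7: successors {2}; [](p & ~q) there: 2:F. ✗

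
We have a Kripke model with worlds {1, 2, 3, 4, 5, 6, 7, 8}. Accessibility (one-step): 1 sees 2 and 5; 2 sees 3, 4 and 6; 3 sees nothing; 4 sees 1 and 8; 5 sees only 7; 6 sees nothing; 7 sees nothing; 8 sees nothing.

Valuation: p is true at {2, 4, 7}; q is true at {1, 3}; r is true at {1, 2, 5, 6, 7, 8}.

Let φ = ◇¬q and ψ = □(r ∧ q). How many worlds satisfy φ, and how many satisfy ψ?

For ◇¬q:
1: successors {2, 5}; ¬q there: 2:T, 5:T. ✓
2: successors {3, 4, 6}; ¬q there: 3:F, 4:T, 6:T. ✓
3: no successors, so ◇¬q fails. ✗
4: successors {1, 8}; ¬q there: 1:F, 8:T. ✓
5: successors {7}; ¬q there: 7:T. ✓
6: no successors, so ◇¬q fails. ✗
7: no successors, so ◇¬q fails. ✗
8: no successors, so ◇¬q fails. ✗
— 4 worlds.
For □(r ∧ q):
1: successors {2, 5}; r ∧ q there: 2:F, 5:F. ✗
2: successors {3, 4, 6}; r ∧ q there: 3:F, 4:F, 6:F. ✗
3: no successors, so □(r ∧ q) holds vacuously. ✓
4: successors {1, 8}; r ∧ q there: 1:T, 8:F. ✗
5: successors {7}; r ∧ q there: 7:F. ✗
6: no successors, so □(r ∧ q) holds vacuously. ✓
7: no successors, so □(r ∧ q) holds vacuously. ✓
8: no successors, so □(r ∧ q) holds vacuously. ✓
— 4 worlds.

4 and 4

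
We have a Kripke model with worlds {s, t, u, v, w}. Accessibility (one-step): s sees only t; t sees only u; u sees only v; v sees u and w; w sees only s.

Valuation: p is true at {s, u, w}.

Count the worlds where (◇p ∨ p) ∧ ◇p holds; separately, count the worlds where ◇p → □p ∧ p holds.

For (◇p ∨ p) ∧ ◇p:
s: ◇p ∨ p is T, ◇p is F. ✗
t: ◇p ∨ p is T, ◇p is T. ✓
u: ◇p ∨ p is T, ◇p is F. ✗
v: ◇p ∨ p is T, ◇p is T. ✓
w: ◇p ∨ p is T, ◇p is T. ✓
— 3 worlds.
For ◇p → □p ∧ p:
s: ◇p is F, □p ∧ p is F. ✓
t: ◇p is T, □p ∧ p is F. ✗
u: ◇p is F, □p ∧ p is F. ✓
v: ◇p is T, □p ∧ p is F. ✗
w: ◇p is T, □p ∧ p is T. ✓
— 3 worlds.

3 and 3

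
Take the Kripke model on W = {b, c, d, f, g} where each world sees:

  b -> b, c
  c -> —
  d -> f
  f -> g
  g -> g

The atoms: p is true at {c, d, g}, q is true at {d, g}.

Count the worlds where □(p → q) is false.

1

b: successors {b, c}; p → q there: b:T, c:F. ✗
c: no successors, so □(p → q) holds vacuously. ✓
d: successors {f}; p → q there: f:T. ✓
f: successors {g}; p → q there: g:T. ✓
g: successors {g}; p → q there: g:T. ✓
Satisfying worlds: {c, d, f, g}.
So □(p → q) fails at the other 1 world.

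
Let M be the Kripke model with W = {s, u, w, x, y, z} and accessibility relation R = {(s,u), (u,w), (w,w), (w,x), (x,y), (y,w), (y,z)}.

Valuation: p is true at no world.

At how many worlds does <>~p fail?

1

s: successors {u}; ~p there: u:T. ✓
u: successors {w}; ~p there: w:T. ✓
w: successors {w, x}; ~p there: w:T, x:T. ✓
x: successors {y}; ~p there: y:T. ✓
y: successors {w, z}; ~p there: w:T, z:T. ✓
z: no successors, so <>~p fails. ✗
Satisfying worlds: {s, u, w, x, y}.
So <>~p fails at the other 1 world.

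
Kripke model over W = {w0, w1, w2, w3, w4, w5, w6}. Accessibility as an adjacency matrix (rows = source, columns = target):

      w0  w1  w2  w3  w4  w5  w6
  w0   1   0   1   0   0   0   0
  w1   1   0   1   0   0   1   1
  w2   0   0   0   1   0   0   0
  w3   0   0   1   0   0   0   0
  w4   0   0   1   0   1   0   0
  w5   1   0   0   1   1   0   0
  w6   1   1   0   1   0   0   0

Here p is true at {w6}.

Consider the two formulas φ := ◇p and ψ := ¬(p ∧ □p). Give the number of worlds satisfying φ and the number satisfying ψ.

For ◇p:
w0: successors {w0, w2}; p there: w0:F, w2:F. ✗
w1: successors {w0, w2, w5, w6}; p there: w0:F, w2:F, w5:F, w6:T. ✓
w2: successors {w3}; p there: w3:F. ✗
w3: successors {w2}; p there: w2:F. ✗
w4: successors {w2, w4}; p there: w2:F, w4:F. ✗
w5: successors {w0, w3, w4}; p there: w0:F, w3:F, w4:F. ✗
w6: successors {w0, w1, w3}; p there: w0:F, w1:F, w3:F. ✗
— 1 world.
For ¬(p ∧ □p):
w0: p ∧ □p is F. ✓
w1: p ∧ □p is F. ✓
w2: p ∧ □p is F. ✓
w3: p ∧ □p is F. ✓
w4: p ∧ □p is F. ✓
w5: p ∧ □p is F. ✓
w6: p ∧ □p is F. ✓
— 7 worlds.

1 and 7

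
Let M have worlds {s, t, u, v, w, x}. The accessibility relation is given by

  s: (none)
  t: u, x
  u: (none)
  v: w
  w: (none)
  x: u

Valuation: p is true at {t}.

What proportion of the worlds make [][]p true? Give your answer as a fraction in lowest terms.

5/6

s: no successors, so [][]p holds vacuously. ✓
t: successors {u, x}; []p there: u:T, x:F. ✗
u: no successors, so [][]p holds vacuously. ✓
v: successors {w}; []p there: w:T. ✓
w: no successors, so [][]p holds vacuously. ✓
x: successors {u}; []p there: u:T. ✓
That's 5 of 6 worlds, so 5/6.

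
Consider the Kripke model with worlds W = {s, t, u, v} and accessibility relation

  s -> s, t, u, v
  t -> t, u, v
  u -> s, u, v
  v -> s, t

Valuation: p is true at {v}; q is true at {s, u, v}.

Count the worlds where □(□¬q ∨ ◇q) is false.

0

s: successors {s, t, u, v}; □¬q ∨ ◇q there: s:T, t:T, u:T, v:T. ✓
t: successors {t, u, v}; □¬q ∨ ◇q there: t:T, u:T, v:T. ✓
u: successors {s, u, v}; □¬q ∨ ◇q there: s:T, u:T, v:T. ✓
v: successors {s, t}; □¬q ∨ ◇q there: s:T, t:T. ✓
Satisfying worlds: {s, t, u, v}.
So □(□¬q ∨ ◇q) fails at the other 0 worlds.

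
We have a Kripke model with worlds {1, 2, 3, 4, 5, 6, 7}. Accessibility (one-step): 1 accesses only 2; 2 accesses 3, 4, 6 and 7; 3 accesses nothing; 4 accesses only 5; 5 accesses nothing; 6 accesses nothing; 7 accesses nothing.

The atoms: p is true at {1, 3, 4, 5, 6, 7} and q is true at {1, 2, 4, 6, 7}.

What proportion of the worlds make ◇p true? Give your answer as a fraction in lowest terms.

2/7

1: successors {2}; p there: 2:F. ✗
2: successors {3, 4, 6, 7}; p there: 3:T, 4:T, 6:T, 7:T. ✓
3: no successors, so ◇p fails. ✗
4: successors {5}; p there: 5:T. ✓
5: no successors, so ◇p fails. ✗
6: no successors, so ◇p fails. ✗
7: no successors, so ◇p fails. ✗
That's 2 of 7 worlds, so 2/7.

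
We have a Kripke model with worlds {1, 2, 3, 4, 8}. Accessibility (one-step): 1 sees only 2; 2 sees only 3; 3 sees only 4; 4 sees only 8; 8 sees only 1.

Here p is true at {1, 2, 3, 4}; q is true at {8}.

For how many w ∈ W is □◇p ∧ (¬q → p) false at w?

1

1: □◇p is T, ¬q → p is T. ✓
2: □◇p is T, ¬q → p is T. ✓
3: □◇p is F, ¬q → p is T. ✗
4: □◇p is T, ¬q → p is T. ✓
8: □◇p is T, ¬q → p is T. ✓
Satisfying worlds: {1, 2, 4, 8}.
So □◇p ∧ (¬q → p) fails at the other 1 world.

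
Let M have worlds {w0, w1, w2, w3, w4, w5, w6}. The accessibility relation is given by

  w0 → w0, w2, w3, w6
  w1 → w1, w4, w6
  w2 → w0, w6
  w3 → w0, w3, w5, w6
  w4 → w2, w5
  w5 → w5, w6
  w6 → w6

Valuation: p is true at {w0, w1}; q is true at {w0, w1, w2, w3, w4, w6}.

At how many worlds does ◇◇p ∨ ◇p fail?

2

w0: ◇◇p is T, ◇p is T. ✓
w1: ◇◇p is T, ◇p is T. ✓
w2: ◇◇p is T, ◇p is T. ✓
w3: ◇◇p is T, ◇p is T. ✓
w4: ◇◇p is T, ◇p is F. ✓
w5: ◇◇p is F, ◇p is F. ✗
w6: ◇◇p is F, ◇p is F. ✗
Satisfying worlds: {w0, w1, w2, w3, w4}.
So ◇◇p ∨ ◇p fails at the other 2 worlds.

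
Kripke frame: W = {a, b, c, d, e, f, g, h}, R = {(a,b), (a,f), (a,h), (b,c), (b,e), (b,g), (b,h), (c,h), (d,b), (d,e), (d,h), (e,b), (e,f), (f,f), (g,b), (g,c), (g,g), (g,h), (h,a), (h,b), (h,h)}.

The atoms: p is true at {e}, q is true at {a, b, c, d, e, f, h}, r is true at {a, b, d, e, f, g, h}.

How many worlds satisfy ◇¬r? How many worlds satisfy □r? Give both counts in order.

2 and 6

For ◇¬r:
a: successors {b, f, h}; ¬r there: b:F, f:F, h:F. ✗
b: successors {c, e, g, h}; ¬r there: c:T, e:F, g:F, h:F. ✓
c: successors {h}; ¬r there: h:F. ✗
d: successors {b, e, h}; ¬r there: b:F, e:F, h:F. ✗
e: successors {b, f}; ¬r there: b:F, f:F. ✗
f: successors {f}; ¬r there: f:F. ✗
g: successors {b, c, g, h}; ¬r there: b:F, c:T, g:F, h:F. ✓
h: successors {a, b, h}; ¬r there: a:F, b:F, h:F. ✗
— 2 worlds.
For □r:
a: successors {b, f, h}; r there: b:T, f:T, h:T. ✓
b: successors {c, e, g, h}; r there: c:F, e:T, g:T, h:T. ✗
c: successors {h}; r there: h:T. ✓
d: successors {b, e, h}; r there: b:T, e:T, h:T. ✓
e: successors {b, f}; r there: b:T, f:T. ✓
f: successors {f}; r there: f:T. ✓
g: successors {b, c, g, h}; r there: b:T, c:F, g:T, h:T. ✗
h: successors {a, b, h}; r there: a:T, b:T, h:T. ✓
— 6 worlds.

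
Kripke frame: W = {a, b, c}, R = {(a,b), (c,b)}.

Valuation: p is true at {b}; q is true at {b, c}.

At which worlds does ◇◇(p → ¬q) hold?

∅

a: successors {b}; ◇(p → ¬q) there: b:F. ✗
b: no successors, so ◇◇(p → ¬q) fails. ✗
c: successors {b}; ◇(p → ¬q) there: b:F. ✗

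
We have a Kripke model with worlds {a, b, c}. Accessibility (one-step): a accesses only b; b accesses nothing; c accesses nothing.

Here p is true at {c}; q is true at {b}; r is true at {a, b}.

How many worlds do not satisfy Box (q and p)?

1

a: successors {b}; q and p there: b:F. ✗
b: no successors, so Box (q and p) holds vacuously. ✓
c: no successors, so Box (q and p) holds vacuously. ✓
Satisfying worlds: {b, c}.
So Box (q and p) fails at the other 1 world.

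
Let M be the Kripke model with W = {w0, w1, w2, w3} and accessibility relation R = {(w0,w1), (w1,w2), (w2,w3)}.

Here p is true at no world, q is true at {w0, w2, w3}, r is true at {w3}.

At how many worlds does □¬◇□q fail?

2

w0: successors {w1}; ¬◇□q there: w1:F. ✗
w1: successors {w2}; ¬◇□q there: w2:F. ✗
w2: successors {w3}; ¬◇□q there: w3:T. ✓
w3: no successors, so □¬◇□q holds vacuously. ✓
Satisfying worlds: {w2, w3}.
So □¬◇□q fails at the other 2 worlds.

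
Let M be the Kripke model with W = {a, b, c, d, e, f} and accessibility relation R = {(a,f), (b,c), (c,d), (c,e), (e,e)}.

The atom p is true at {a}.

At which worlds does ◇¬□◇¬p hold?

a: successors {f}; ¬□◇¬p there: f:F. ✗
b: successors {c}; ¬□◇¬p there: c:T. ✓
c: successors {d, e}; ¬□◇¬p there: d:F, e:F. ✗
d: no successors, so ◇¬□◇¬p fails. ✗
e: successors {e}; ¬□◇¬p there: e:F. ✗
f: no successors, so ◇¬□◇¬p fails. ✗

{b}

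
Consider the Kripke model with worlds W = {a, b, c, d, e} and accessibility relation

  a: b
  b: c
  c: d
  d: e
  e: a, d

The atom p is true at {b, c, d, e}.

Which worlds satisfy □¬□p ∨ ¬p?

{a, d}

a: □¬□p is F, ¬p is T. ✓
b: □¬□p is F, ¬p is F. ✗
c: □¬□p is F, ¬p is F. ✗
d: □¬□p is T, ¬p is F. ✓
e: □¬□p is F, ¬p is F. ✗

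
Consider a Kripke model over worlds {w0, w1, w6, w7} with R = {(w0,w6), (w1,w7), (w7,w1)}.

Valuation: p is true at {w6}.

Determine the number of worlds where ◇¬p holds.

2

w0: successors {w6}; ¬p there: w6:F. ✗
w1: successors {w7}; ¬p there: w7:T. ✓
w6: no successors, so ◇¬p fails. ✗
w7: successors {w1}; ¬p there: w1:T. ✓
Satisfying worlds: {w1, w7}.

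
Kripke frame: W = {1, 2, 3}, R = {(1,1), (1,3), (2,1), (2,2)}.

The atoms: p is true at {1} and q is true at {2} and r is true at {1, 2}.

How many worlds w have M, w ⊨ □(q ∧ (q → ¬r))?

1

1: successors {1, 3}; q ∧ (q → ¬r) there: 1:F, 3:F. ✗
2: successors {1, 2}; q ∧ (q → ¬r) there: 1:F, 2:F. ✗
3: no successors, so □(q ∧ (q → ¬r)) holds vacuously. ✓
Satisfying worlds: {3}.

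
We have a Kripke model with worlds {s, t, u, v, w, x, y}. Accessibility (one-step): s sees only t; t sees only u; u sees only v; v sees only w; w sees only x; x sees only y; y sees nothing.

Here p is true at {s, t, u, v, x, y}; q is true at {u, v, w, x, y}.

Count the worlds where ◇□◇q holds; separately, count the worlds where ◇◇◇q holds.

5 and 4

For ◇□◇q:
s: successors {t}; □◇q there: t:T. ✓
t: successors {u}; □◇q there: u:T. ✓
u: successors {v}; □◇q there: v:T. ✓
v: successors {w}; □◇q there: w:T. ✓
w: successors {x}; □◇q there: x:F. ✗
x: successors {y}; □◇q there: y:T. ✓
y: no successors, so ◇□◇q fails. ✗
— 5 worlds.
For ◇◇◇q:
s: successors {t}; ◇◇q there: t:T. ✓
t: successors {u}; ◇◇q there: u:T. ✓
u: successors {v}; ◇◇q there: v:T. ✓
v: successors {w}; ◇◇q there: w:T. ✓
w: successors {x}; ◇◇q there: x:F. ✗
x: successors {y}; ◇◇q there: y:F. ✗
y: no successors, so ◇◇◇q fails. ✗
— 4 worlds.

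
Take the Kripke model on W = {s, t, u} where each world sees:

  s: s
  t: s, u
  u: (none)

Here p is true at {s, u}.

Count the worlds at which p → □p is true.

3

s: p is T, □p is T. ✓
t: p is F, □p is T. ✓
u: p is T, □p is T. ✓
Satisfying worlds: {s, t, u}.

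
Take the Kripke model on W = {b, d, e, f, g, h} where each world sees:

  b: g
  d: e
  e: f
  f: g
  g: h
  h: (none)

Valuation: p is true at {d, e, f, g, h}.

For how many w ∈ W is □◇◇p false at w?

3

b: successors {g}; ◇◇p there: g:F. ✗
d: successors {e}; ◇◇p there: e:T. ✓
e: successors {f}; ◇◇p there: f:T. ✓
f: successors {g}; ◇◇p there: g:F. ✗
g: successors {h}; ◇◇p there: h:F. ✗
h: no successors, so □◇◇p holds vacuously. ✓
Satisfying worlds: {d, e, h}.
So □◇◇p fails at the other 3 worlds.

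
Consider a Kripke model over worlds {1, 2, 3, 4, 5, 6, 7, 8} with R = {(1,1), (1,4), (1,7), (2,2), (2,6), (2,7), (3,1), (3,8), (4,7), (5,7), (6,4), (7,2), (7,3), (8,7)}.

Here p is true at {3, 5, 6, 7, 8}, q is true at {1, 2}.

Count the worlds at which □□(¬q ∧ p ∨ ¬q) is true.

1

1: successors {1, 4, 7}; □(¬q ∧ p ∨ ¬q) there: 1:F, 4:T, 7:F. ✗
2: successors {2, 6, 7}; □(¬q ∧ p ∨ ¬q) there: 2:F, 6:T, 7:F. ✗
3: successors {1, 8}; □(¬q ∧ p ∨ ¬q) there: 1:F, 8:T. ✗
4: successors {7}; □(¬q ∧ p ∨ ¬q) there: 7:F. ✗
5: successors {7}; □(¬q ∧ p ∨ ¬q) there: 7:F. ✗
6: successors {4}; □(¬q ∧ p ∨ ¬q) there: 4:T. ✓
7: successors {2, 3}; □(¬q ∧ p ∨ ¬q) there: 2:F, 3:F. ✗
8: successors {7}; □(¬q ∧ p ∨ ¬q) there: 7:F. ✗
Satisfying worlds: {6}.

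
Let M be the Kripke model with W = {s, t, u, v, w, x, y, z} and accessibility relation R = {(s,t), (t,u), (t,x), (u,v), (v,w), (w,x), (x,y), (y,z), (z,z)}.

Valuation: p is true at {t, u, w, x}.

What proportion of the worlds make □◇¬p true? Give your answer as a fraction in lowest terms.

5/8

s: successors {t}; ◇¬p there: t:F. ✗
t: successors {u, x}; ◇¬p there: u:T, x:T. ✓
u: successors {v}; ◇¬p there: v:F. ✗
v: successors {w}; ◇¬p there: w:F. ✗
w: successors {x}; ◇¬p there: x:T. ✓
x: successors {y}; ◇¬p there: y:T. ✓
y: successors {z}; ◇¬p there: z:T. ✓
z: successors {z}; ◇¬p there: z:T. ✓
That's 5 of 8 worlds, so 5/8.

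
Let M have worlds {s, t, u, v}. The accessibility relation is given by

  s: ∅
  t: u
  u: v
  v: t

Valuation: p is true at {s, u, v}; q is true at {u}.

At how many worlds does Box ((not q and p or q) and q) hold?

s: no successors, so Box ((not q and p or q) and q) holds vacuously. ✓
t: successors {u}; (not q and p or q) and q there: u:T. ✓
u: successors {v}; (not q and p or q) and q there: v:F. ✗
v: successors {t}; (not q and p or q) and q there: t:F. ✗
Satisfying worlds: {s, t}.

2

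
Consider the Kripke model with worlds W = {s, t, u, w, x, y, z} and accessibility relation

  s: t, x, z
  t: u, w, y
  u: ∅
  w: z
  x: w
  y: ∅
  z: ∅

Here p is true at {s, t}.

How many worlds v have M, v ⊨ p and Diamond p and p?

s: p and Diamond p is T, p is T. ✓
t: p and Diamond p is F, p is T. ✗
u: p and Diamond p is F, p is F. ✗
w: p and Diamond p is F, p is F. ✗
x: p and Diamond p is F, p is F. ✗
y: p and Diamond p is F, p is F. ✗
z: p and Diamond p is F, p is F. ✗
Satisfying worlds: {s}.

1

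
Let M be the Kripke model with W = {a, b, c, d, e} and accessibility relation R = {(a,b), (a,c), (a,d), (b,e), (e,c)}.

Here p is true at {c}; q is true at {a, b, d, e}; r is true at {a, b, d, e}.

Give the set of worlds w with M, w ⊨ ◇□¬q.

{a, b, e}

a: successors {b, c, d}; □¬q there: b:F, c:T, d:T. ✓
b: successors {e}; □¬q there: e:T. ✓
c: no successors, so ◇□¬q fails. ✗
d: no successors, so ◇□¬q fails. ✗
e: successors {c}; □¬q there: c:T. ✓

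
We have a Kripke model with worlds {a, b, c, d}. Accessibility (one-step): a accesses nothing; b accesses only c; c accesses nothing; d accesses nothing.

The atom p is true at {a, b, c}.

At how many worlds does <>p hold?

1

a: no successors, so <>p fails. ✗
b: successors {c}; p there: c:T. ✓
c: no successors, so <>p fails. ✗
d: no successors, so <>p fails. ✗
Satisfying worlds: {b}.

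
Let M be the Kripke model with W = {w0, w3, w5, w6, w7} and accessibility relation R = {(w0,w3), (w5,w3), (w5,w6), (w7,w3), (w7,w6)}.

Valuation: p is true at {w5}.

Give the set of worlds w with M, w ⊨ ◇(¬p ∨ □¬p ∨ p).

w0: successors {w3}; ¬p ∨ □¬p ∨ p there: w3:T. ✓
w3: no successors, so ◇(¬p ∨ □¬p ∨ p) fails. ✗
w5: successors {w3, w6}; ¬p ∨ □¬p ∨ p there: w3:T, w6:T. ✓
w6: no successors, so ◇(¬p ∨ □¬p ∨ p) fails. ✗
w7: successors {w3, w6}; ¬p ∨ □¬p ∨ p there: w3:T, w6:T. ✓

{w0, w5, w7}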